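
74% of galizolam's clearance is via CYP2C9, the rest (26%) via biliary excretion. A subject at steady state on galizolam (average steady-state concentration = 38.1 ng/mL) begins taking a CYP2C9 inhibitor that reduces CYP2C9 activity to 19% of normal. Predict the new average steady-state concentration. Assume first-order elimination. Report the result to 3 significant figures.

95.1 ng/mL

The CYP2C9 pathway (74% of clearance) falls to 0.19× activity: 0.74 × 0.19 = 0.1406.
The remaining 26% of clearance is unaffected.
Relative clearance = 0.1406 + 0.26 = 0.4006.
With dosing unchanged, average steady-state concentration scales as 1/CL: 38.1 / 0.4006 = 95.1 ng/mL.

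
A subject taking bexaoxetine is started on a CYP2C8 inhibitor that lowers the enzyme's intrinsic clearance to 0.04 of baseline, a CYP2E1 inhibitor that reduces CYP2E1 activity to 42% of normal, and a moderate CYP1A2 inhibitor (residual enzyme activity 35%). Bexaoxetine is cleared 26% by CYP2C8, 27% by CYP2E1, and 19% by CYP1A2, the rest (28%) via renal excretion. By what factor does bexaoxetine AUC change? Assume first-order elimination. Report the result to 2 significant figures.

2.1

The CYP2C8 pathway (26% of clearance) falls to 0.04× activity: 0.26 × 0.04 = 0.0104.
The CYP2E1 pathway (27% of clearance) falls to 0.42× activity: 0.27 × 0.42 = 0.1134.
The CYP1A2 pathway (19% of clearance) drops to 0.35× activity: 0.19 × 0.35 = 0.0665.
Non-CYP routes (28%) are unchanged.
CL_new/CL_old = 0.0104 + 0.1134 + 0.0665 + 0.28 = 0.4703.
AUC ∝ 1/CL: fold-change = 1 / 0.4703 = 2.1.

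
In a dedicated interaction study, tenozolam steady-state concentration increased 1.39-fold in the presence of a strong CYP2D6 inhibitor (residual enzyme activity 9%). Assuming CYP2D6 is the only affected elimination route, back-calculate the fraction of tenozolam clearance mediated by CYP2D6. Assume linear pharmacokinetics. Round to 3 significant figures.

0.308

CL'/CL = 1 / 1.39 = 0.7194
0.09·fm + (1 − fm) = 0.7194
fm = (0.7194 − 1) / (0.09 − 1) = 0.308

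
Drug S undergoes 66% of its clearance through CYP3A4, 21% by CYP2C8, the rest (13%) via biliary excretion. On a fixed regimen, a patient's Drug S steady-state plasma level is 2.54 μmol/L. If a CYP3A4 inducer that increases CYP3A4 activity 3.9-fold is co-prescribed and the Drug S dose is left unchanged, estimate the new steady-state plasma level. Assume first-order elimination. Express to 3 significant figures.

The CYP3A4 pathway (66% of clearance) increases to 3.9× activity: 0.66 × 3.9 = 2.574.
CYP2C8 (21%) and the residual 13% are unaffected.
New clearance relative to baseline: 2.574 + 0.21 + 0.13 = 2.914.
With dosing unchanged, steady-state plasma level scales as 1/CL: 2.54 / 2.914 = 0.872 μmol/L.

0.872 μmol/L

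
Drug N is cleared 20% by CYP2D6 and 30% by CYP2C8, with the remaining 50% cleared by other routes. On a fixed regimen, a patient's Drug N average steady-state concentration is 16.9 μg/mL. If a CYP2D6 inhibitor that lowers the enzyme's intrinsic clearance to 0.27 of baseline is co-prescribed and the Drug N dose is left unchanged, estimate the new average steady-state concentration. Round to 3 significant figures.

The CYP2D6 pathway (20% of clearance) is reduced to 0.27× activity: 0.2 × 0.27 = 0.054.
CYP2C8 (30%) and the residual 50% are unaffected.
New clearance relative to baseline: 0.054 + 0.3 + 0.5 = 0.854.
With dosing unchanged, average steady-state concentration scales as 1/CL: 16.9 / 0.854 = 19.8 μg/mL.

19.8 μg/mL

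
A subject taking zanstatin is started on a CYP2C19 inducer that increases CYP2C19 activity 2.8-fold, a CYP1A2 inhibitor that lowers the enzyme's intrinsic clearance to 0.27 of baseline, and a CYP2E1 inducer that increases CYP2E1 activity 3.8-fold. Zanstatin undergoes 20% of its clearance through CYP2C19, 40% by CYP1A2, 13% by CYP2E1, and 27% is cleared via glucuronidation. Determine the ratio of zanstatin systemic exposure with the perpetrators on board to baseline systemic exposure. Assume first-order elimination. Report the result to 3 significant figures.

The CYP2C19 pathway (20% of clearance) increases to 2.8× activity: 0.2 × 2.8 = 0.56.
The CYP1A2 pathway (40% of clearance) is reduced to 0.27× activity: 0.4 × 0.27 = 0.108.
The CYP2E1 pathway (13% of clearance) increases to 3.8× activity: 0.13 × 3.8 = 0.494.
The remaining 27% of clearance is unaffected.
Relative clearance = 0.56 + 0.108 + 0.494 + 0.27 = 1.432.
Because systemic exposure varies inversely with clearance, the combined effect is 1 / 1.432 = 0.698.

0.698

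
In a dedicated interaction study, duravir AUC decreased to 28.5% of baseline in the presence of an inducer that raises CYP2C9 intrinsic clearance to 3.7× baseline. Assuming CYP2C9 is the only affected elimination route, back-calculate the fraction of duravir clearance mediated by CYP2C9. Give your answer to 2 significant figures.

Let fm be the CYP2C9 fraction. New clearance relative to baseline = fm × 3.7 + (1 − fm).
AUC ratio = 1 / (new CL fraction), so new CL fraction = 1 / 0.285 = 3.509.
fm × 3.7 + 1 − fm = 3.509  ⇒  fm × (3.7 − 1) = 2.509  ⇒  fm = 0.93.

0.93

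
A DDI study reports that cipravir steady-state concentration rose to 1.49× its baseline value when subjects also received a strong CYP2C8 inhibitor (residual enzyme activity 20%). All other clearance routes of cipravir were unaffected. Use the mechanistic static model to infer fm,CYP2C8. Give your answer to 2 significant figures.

0.41

CL'/CL = 1 / 1.49 = 0.6711
0.2·fm + (1 − fm) = 0.6711
fm = (0.6711 − 1) / (0.2 − 1) = 0.41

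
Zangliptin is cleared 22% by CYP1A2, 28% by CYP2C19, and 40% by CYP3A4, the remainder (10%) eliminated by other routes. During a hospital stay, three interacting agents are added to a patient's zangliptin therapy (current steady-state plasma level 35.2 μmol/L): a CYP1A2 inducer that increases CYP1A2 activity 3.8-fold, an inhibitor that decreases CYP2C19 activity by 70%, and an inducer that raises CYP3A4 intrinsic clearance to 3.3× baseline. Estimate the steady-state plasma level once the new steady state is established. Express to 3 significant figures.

The CYP1A2 pathway (22% of clearance) rises to 3.8× activity: 0.22 × 3.8 = 0.836.
The CYP2C19 pathway (28% of clearance) drops to 0.3× activity: 0.28 × 0.3 = 0.084.
The CYP3A4 pathway (40% of clearance) increases to 3.3× activity: 0.4 × 3.3 = 1.32.
The remaining 10% of clearance is unaffected.
New clearance relative to baseline: 0.836 + 0.084 + 1.32 + 0.1 = 2.34.
New steady-state plasma level = 35.2 / 2.34 = 15.0 μmol/L (concentration scales inversely with clearance).

15.0 μmol/L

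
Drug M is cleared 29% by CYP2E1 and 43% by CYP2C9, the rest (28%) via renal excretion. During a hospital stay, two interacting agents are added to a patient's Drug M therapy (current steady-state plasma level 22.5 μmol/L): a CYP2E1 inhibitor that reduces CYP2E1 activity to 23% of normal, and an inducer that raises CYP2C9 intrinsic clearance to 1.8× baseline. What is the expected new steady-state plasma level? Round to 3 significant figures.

20.1 μmol/L

The CYP2E1 pathway (29% of clearance) is reduced to 0.23× activity: 0.29 × 0.23 = 0.0667.
The CYP2C9 pathway (43% of clearance) rises to 1.8× activity: 0.43 × 1.8 = 0.774.
The remaining 28% of clearance is unaffected.
Relative clearance = 0.0667 + 0.774 + 0.28 = 1.1207.
Dividing the baseline by the relative clearance: 22.5 / 1.1207 = 20.1 μmol/L.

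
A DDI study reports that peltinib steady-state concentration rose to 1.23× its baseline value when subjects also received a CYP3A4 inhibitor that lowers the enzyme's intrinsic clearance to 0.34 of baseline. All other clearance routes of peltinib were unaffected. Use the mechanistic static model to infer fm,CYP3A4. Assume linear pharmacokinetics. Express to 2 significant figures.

Let x = fm,CYP3A4. Because steady-state concentration ∝ 1/CL, relative clearance fell to 1/1.23 = 0.813.
Setting x·0.34 + (1 − x) = 0.813 and solving: x = (0.813 − 1)/(0.34 − 1) = 0.28.

0.28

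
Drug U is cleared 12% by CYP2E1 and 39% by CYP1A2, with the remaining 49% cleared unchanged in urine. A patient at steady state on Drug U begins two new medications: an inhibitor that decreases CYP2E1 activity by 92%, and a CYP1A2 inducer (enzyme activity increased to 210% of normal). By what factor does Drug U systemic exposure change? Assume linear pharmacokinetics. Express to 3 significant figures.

The CYP2E1 pathway (12% of clearance) is reduced to 0.08× activity: 0.12 × 0.08 = 0.0096.
The CYP1A2 pathway (39% of clearance) increases to 2.1× activity: 0.39 × 2.1 = 0.819.
Non-CYP routes (49%) are unchanged.
Relative clearance = 0.0096 + 0.819 + 0.49 = 1.3186.
Systemic exposure ∝ 1/CL: fold-change = 1 / 1.3186 = 0.758.

0.758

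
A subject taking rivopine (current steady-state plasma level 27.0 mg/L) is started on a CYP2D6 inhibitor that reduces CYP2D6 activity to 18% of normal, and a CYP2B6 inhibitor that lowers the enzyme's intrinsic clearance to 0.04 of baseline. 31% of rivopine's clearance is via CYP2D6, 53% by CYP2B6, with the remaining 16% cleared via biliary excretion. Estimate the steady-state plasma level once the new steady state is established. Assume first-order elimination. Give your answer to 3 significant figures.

114 mg/L

The CYP2D6 pathway (31% of clearance) falls to 0.18× activity: 0.31 × 0.18 = 0.0558.
The CYP2B6 pathway (53% of clearance) is reduced to 0.04× activity: 0.53 × 0.04 = 0.0212.
The remaining 16% of clearance is unaffected.
CL_new/CL_old = 0.0558 + 0.0212 + 0.16 = 0.237.
Dividing the baseline by the relative clearance: 27.0 / 0.237 = 114 mg/L.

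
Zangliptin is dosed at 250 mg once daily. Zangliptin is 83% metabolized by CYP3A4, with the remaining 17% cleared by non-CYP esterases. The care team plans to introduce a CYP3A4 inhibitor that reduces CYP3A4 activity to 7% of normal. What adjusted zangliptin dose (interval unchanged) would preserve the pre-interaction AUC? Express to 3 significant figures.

CYP3A4: 0.83 × 0.07 = 0.0581
Other: 0.17 (unchanged)
New clearance relative to baseline: 0.0581 + 0.17 = 0.2281.
To maintain the same steady-state level, dose must scale with clearance: new dose = 250 × 0.2281 = 57.0 mg.

57.0 mg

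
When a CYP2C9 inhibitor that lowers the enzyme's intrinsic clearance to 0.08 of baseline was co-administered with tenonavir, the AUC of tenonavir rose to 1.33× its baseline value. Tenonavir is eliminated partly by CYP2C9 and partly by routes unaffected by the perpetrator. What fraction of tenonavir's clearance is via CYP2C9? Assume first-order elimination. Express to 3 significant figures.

Let x = fm,CYP2C9. Because AUC ∝ 1/CL, relative clearance fell to 1/1.33 = 0.7519.
Only the CYP2C9 route changed, so 0.7519 = x·0.08 + (1 − x), giving x = 0.270.

0.270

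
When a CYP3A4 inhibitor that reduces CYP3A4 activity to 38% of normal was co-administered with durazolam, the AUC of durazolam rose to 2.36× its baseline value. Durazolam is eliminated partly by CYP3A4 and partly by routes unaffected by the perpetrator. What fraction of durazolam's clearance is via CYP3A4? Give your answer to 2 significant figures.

0.93

Let fm be the CYP3A4 fraction. New clearance relative to baseline = fm × 0.38 + (1 − fm).
AUC ratio = 1 / (new CL fraction), so new CL fraction = 1 / 2.36 = 0.4237.
fm × 0.38 + 1 − fm = 0.4237  ⇒  fm × (0.38 − 1) = −0.5763  ⇒  fm = 0.93.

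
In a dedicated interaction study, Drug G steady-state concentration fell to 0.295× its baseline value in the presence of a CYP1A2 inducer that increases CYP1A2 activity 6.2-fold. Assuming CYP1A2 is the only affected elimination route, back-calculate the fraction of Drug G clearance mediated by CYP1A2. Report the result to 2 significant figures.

0.46

Call the CYP1A2 fraction fm. After the interaction, CL_new/CL_old = fm × 6.2 + (1 − fm).
Steady-state concentration ratio = 1 / (new CL fraction), so new CL fraction = 1 / 0.295 = 3.39.
fm × 6.2 + 1 − fm = 3.39  ⇒  fm × (6.2 − 1) = 2.39  ⇒  fm = 0.46.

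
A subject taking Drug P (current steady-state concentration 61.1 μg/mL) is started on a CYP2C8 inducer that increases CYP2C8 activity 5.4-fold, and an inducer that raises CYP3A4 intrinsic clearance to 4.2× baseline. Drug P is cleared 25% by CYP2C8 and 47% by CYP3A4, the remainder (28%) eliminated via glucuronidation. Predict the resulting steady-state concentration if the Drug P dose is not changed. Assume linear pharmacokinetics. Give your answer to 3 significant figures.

17.0 μg/mL

CYP2C8: 0.25 × 5.4 = 1.35
CYP3A4: 0.47 × 4.2 = 1.974
Other: 0.28 (unchanged)
CL_new/CL_old = 1.35 + 1.974 + 0.28 = 3.604.
Dividing the baseline by the relative clearance: 61.1 / 3.604 = 17.0 μg/mL.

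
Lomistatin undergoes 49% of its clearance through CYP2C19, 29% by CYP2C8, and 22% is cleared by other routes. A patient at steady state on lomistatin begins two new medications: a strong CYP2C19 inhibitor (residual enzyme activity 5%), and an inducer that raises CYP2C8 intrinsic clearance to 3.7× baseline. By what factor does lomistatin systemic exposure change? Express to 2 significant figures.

The CYP2C19 pathway (49% of clearance) drops to 0.05× activity: 0.49 × 0.05 = 0.0245.
The CYP2C8 pathway (29% of clearance) rises to 3.7× activity: 0.29 × 3.7 = 1.073.
Non-CYP routes (22%) are unchanged.
New clearance relative to baseline: 0.0245 + 1.073 + 0.22 = 1.3175.
Net systemic exposure ratio = 1 / 1.3175 = 0.76.

0.76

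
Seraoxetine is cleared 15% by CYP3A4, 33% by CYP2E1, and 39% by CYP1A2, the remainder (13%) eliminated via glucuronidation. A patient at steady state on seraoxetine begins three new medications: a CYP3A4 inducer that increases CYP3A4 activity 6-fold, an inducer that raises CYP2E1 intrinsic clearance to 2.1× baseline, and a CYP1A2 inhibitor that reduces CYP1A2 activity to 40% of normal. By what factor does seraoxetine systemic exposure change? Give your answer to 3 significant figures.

0.532

The CYP3A4 pathway (15% of clearance) rises to 6× activity: 0.15 × 6 = 0.9.
The CYP2E1 pathway (33% of clearance) increases to 2.1× activity: 0.33 × 2.1 = 0.693.
The CYP1A2 pathway (39% of clearance) is reduced to 0.4× activity: 0.39 × 0.4 = 0.156.
Non-CYP routes (13%) are unchanged.
CL_new/CL_old = 0.9 + 0.693 + 0.156 + 0.13 = 1.879.
Because systemic exposure varies inversely with clearance, the combined effect is 1 / 1.879 = 0.532.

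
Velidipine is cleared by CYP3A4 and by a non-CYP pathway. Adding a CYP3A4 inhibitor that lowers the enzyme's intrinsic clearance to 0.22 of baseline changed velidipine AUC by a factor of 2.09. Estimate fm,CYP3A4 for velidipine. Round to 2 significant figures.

Write x for the fraction cleared via CYP3A4. The observed AUC change means clearance fell to 1/2.09 = 0.4785 of baseline.
Setting x·0.22 + (1 − x) = 0.4785 and solving: x = (0.4785 − 1)/(0.22 − 1) = 0.67.

0.67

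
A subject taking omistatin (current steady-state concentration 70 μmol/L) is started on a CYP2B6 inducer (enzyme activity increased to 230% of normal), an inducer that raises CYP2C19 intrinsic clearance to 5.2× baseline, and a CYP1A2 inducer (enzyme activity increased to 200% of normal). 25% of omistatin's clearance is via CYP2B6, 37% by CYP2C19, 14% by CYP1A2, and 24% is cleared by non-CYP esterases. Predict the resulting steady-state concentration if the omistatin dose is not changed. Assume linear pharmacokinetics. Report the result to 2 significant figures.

23 μmol/L

CYP2B6: 0.25 × 2.3 = 0.575
CYP2C19: 0.37 × 5.2 = 1.924
CYP1A2: 0.14 × 2 = 0.28
Other: 0.24 (unchanged)
New clearance relative to baseline: 0.575 + 1.924 + 0.28 + 0.24 = 3.019.
Steady-state concentration ∝ 1/CL: new value = 70 / 3.019 = 23 μmol/L.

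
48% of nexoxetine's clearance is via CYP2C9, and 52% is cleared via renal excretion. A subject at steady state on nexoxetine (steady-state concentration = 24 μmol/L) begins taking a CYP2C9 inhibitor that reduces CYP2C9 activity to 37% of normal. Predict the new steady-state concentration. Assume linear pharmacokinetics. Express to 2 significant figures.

The CYP2C9 pathway (48% of clearance) is reduced to 0.37× activity: 0.48 × 0.37 = 0.1776.
Non-CYP routes (52%) are unchanged.
CL_new/CL_old = 0.1776 + 0.52 = 0.6976.
New steady-state concentration = baseline ÷ relative clearance = 24 / 0.6976 = 34 μmol/L.

34 μmol/L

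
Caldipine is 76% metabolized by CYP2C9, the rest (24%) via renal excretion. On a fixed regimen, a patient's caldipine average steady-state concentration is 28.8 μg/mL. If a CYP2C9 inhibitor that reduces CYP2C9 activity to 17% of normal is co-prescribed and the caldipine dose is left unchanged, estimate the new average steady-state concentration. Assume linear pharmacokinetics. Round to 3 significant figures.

78.0 μg/mL

The CYP2C9 pathway (76% of clearance) falls to 0.17× activity: 0.76 × 0.17 = 0.1292.
The remaining 24% of clearance is unaffected.
CL_new/CL_old = 0.1292 + 0.24 = 0.3692.
With dosing unchanged, average steady-state concentration scales as 1/CL: 28.8 / 0.3692 = 78.0 μg/mL.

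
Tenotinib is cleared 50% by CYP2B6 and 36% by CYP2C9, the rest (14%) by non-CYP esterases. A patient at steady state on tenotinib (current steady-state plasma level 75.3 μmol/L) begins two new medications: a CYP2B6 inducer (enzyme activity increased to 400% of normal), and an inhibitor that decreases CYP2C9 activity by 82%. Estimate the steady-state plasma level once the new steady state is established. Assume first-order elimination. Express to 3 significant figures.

The CYP2B6 pathway (50% of clearance) increases to 4× activity: 0.5 × 4 = 2.
The CYP2C9 pathway (36% of clearance) falls to 0.18× activity: 0.36 × 0.18 = 0.0648.
The remaining 14% of clearance is unaffected.
CL_new/CL_old = 2 + 0.0648 + 0.14 = 2.2048.
Steady-state plasma level ∝ 1/CL: new value = 75.3 / 2.2048 = 34.2 μmol/L.

34.2 μmol/L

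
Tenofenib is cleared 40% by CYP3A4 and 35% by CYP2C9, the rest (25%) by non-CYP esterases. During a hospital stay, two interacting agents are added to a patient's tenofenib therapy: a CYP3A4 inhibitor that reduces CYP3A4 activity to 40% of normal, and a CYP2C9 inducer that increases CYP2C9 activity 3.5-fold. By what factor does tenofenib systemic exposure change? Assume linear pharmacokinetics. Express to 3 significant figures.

0.612

The CYP3A4 pathway (40% of clearance) drops to 0.4× activity: 0.4 × 0.4 = 0.16.
The CYP2C9 pathway (35% of clearance) is boosted to 3.5× activity: 0.35 × 3.5 = 1.225.
Non-CYP routes (25%) are unchanged.
Relative clearance = 0.16 + 1.225 + 0.25 = 1.635.
Because systemic exposure varies inversely with clearance, the combined effect is 1 / 1.635 = 0.612.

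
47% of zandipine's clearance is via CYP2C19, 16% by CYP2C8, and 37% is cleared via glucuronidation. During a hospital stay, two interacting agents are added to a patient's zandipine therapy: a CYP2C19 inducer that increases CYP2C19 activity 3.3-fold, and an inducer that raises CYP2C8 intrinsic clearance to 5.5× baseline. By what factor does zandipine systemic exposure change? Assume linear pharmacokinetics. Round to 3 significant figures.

0.357

CYP2C19: 0.47 × 3.3 = 1.551
CYP2C8: 0.16 × 5.5 = 0.88
Other: 0.37 (unchanged)
CL_new/CL_old = 1.551 + 0.88 + 0.37 = 2.801.
Systemic exposure ∝ 1/CL: fold-change = 1 / 2.801 = 0.357.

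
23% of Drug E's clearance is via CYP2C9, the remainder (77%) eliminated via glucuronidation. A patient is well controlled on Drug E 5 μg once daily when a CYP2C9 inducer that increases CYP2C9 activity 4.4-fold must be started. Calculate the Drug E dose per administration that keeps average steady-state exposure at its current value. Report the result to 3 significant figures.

The CYP2C9 pathway (23% of clearance) increases to 4.4× activity: 0.23 × 4.4 = 1.012.
Non-CYP routes (77%) are unchanged.
Relative clearance = 1.012 + 0.77 = 1.782.
To maintain the same steady-state level, dose must scale with clearance: new dose = 5 × 1.782 = 8.91 μg.

8.91 μg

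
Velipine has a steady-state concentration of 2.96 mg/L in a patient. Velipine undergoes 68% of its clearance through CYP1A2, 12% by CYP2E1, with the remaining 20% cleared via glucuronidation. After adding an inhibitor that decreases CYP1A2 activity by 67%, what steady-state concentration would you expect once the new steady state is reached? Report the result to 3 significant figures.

The CYP1A2 pathway (68% of clearance) drops to 0.33× activity: 0.68 × 0.33 = 0.2244.
CYP2E1 (12%) and the residual 20% are unaffected.
Relative clearance = 0.2244 + 0.12 + 0.2 = 0.5444.
New steady-state concentration = baseline ÷ relative clearance = 2.96 / 0.5444 = 5.44 mg/L.

5.44 mg/L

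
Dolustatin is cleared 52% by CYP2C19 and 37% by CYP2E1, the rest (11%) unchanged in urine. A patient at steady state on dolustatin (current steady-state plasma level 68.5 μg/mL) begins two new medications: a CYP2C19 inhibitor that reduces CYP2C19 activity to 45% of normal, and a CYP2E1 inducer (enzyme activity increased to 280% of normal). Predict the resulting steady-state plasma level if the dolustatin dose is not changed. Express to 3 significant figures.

49.6 μg/mL

The CYP2C19 pathway (52% of clearance) falls to 0.45× activity: 0.52 × 0.45 = 0.234.
The CYP2E1 pathway (37% of clearance) is boosted to 2.8× activity: 0.37 × 2.8 = 1.036.
Non-CYP routes (11%) are unchanged.
CL_new/CL_old = 0.234 + 1.036 + 0.11 = 1.38.
Steady-state plasma level ∝ 1/CL: new value = 68.5 / 1.38 = 49.6 μg/mL.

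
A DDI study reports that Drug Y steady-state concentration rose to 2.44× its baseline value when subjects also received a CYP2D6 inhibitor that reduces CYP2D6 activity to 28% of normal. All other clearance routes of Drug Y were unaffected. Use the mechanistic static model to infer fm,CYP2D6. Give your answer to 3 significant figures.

CL'/CL = 1 / 2.44 = 0.4098
0.28·fm + (1 − fm) = 0.4098
fm = (0.4098 − 1) / (0.28 − 1) = 0.820

0.820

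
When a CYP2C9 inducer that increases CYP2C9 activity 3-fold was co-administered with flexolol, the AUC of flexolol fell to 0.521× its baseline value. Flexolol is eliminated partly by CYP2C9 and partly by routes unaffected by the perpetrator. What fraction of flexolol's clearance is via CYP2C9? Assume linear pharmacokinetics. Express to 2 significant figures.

Write x for the fraction cleared via CYP2C9. The observed AUC change means clearance rose to 1/0.521 = 1.919 of baseline.
Only the CYP2C9 route changed, so 1.919 = x·3 + (1 − x), giving x = 0.46.

0.46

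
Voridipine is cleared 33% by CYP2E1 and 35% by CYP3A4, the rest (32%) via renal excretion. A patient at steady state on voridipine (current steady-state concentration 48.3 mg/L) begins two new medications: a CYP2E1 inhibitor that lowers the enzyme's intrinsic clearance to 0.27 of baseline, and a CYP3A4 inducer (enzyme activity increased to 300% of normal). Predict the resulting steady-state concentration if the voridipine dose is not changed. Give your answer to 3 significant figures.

33.1 mg/L

The CYP2E1 pathway (33% of clearance) drops to 0.27× activity: 0.33 × 0.27 = 0.0891.
The CYP3A4 pathway (35% of clearance) rises to 3× activity: 0.35 × 3 = 1.05.
The remaining 32% of clearance is unaffected.
CL_new/CL_old = 0.0891 + 1.05 + 0.32 = 1.4591.
Steady-state concentration ∝ 1/CL: new value = 48.3 / 1.4591 = 33.1 mg/L.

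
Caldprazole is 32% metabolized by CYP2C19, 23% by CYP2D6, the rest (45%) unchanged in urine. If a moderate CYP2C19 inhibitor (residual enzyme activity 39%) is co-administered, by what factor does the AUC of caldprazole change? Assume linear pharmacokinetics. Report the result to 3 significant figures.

1.24

The CYP2C19 pathway (32% of clearance) falls to 0.39× activity: 0.32 × 0.39 = 0.1248.
CYP2D6 (23%) and the residual 45% are unaffected.
CL_new/CL_old = 0.1248 + 0.23 + 0.45 = 0.8048.
Since AUC ∝ 1/CL, the ratio is 1 / 0.8048 = 1.24.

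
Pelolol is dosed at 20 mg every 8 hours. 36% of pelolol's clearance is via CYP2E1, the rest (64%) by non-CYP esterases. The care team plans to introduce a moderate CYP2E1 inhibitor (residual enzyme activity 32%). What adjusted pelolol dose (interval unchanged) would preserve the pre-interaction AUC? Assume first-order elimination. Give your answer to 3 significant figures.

The CYP2E1 pathway (36% of clearance) is reduced to 0.32× activity: 0.36 × 0.32 = 0.1152.
Non-CYP routes (64%) are unchanged.
Relative clearance = 0.1152 + 0.64 = 0.7552.
To maintain the same steady-state level, dose must scale with clearance: new dose = 20 × 0.7552 = 15.1 mg.

15.1 mg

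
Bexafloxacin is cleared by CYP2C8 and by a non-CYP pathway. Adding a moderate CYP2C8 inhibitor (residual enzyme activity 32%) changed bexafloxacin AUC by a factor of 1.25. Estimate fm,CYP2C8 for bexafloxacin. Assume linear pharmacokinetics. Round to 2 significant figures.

0.29

Let fm be the CYP2C8 fraction. New clearance relative to baseline = fm × 0.32 + (1 − fm).
AUC ratio = 1 / (new CL fraction), so new CL fraction = 1 / 1.25 = 0.8.
fm × 0.32 + 1 − fm = 0.8  ⇒  fm × (0.32 − 1) = −0.2  ⇒  fm = 0.29.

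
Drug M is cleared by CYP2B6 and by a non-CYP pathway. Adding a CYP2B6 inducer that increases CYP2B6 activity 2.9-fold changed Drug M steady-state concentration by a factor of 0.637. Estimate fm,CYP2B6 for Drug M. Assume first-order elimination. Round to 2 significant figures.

0.30

CL'/CL = 1 / 0.637 = 1.57
2.9·fm + (1 − fm) = 1.57
fm = (1.57 − 1) / (2.9 − 1) = 0.30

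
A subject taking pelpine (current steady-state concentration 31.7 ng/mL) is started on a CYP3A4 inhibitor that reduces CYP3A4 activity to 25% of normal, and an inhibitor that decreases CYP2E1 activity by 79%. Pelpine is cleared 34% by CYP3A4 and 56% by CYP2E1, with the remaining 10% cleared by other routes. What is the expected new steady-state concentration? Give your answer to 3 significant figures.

105 ng/mL

The CYP3A4 pathway (34% of clearance) is reduced to 0.25× activity: 0.34 × 0.25 = 0.085.
The CYP2E1 pathway (56% of clearance) falls to 0.21× activity: 0.56 × 0.21 = 0.1176.
The remaining 10% of clearance is unaffected.
CL_new/CL_old = 0.085 + 0.1176 + 0.1 = 0.3026.
Dividing the baseline by the relative clearance: 31.7 / 0.3026 = 105 ng/mL.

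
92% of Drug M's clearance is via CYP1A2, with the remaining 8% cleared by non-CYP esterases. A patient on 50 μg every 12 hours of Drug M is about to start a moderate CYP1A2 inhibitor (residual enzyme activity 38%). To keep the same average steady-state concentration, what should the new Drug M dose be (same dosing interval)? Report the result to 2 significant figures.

21 μg

CYP1A2: 0.92 × 0.38 = 0.3496
Other: 0.08 (unchanged)
Relative clearance = 0.3496 + 0.08 = 0.4296.
Exposure is unchanged when dose changes in proportion to clearance. New dose = 50 μg × 0.4296 = 21 μg.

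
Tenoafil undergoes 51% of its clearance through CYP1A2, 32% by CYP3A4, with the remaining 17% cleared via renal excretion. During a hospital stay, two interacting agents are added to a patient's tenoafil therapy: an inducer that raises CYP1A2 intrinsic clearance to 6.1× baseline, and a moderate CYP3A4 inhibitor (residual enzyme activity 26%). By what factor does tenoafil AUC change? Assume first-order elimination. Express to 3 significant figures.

0.297

The CYP1A2 pathway (51% of clearance) increases to 6.1× activity: 0.51 × 6.1 = 3.111.
The CYP3A4 pathway (32% of clearance) is reduced to 0.26× activity: 0.32 × 0.26 = 0.0832.
The remaining 17% of clearance is unaffected.
CL_new/CL_old = 3.111 + 0.0832 + 0.17 = 3.3642.
AUC ∝ 1/CL: fold-change = 1 / 3.3642 = 0.297.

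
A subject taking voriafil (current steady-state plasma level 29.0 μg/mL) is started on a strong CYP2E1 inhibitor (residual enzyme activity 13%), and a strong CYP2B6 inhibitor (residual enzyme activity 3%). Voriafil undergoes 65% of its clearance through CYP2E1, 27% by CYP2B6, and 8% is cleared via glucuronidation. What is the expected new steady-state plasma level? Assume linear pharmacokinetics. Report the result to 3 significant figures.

168 μg/mL

The CYP2E1 pathway (65% of clearance) falls to 0.13× activity: 0.65 × 0.13 = 0.0845.
The CYP2B6 pathway (27% of clearance) is reduced to 0.03× activity: 0.27 × 0.03 = 0.0081.
The remaining 8% of clearance is unaffected.
New clearance relative to baseline: 0.0845 + 0.0081 + 0.08 = 0.1726.
Dividing the baseline by the relative clearance: 29.0 / 0.1726 = 168 μg/mL.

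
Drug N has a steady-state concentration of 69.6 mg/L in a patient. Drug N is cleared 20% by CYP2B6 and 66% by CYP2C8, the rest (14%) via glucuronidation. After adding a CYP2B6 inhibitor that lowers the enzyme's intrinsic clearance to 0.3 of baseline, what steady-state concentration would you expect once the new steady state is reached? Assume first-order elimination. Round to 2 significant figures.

CYP2B6: 0.2 × 0.3 = 0.06
CYP2C8: 0.66 (unchanged)
Other: 0.14 (unchanged)
CL_new/CL_old = 0.06 + 0.66 + 0.14 = 0.86.
Steady-state concentration ∝ 1/CL, so new value = 69.6 / 0.86 = 81 mg/L.

81 mg/L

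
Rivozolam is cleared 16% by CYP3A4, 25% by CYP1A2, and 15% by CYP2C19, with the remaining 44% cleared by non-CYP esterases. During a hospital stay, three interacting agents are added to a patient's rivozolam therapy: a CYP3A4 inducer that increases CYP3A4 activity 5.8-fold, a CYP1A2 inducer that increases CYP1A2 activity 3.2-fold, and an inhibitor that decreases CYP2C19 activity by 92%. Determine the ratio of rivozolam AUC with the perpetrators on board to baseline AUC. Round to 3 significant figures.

CYP3A4: 0.16 × 5.8 = 0.928
CYP1A2: 0.25 × 3.2 = 0.8
CYP2C19: 0.15 × 0.08 = 0.012
Other: 0.44 (unchanged)
Relative clearance = 0.928 + 0.8 + 0.012 + 0.44 = 2.18.
Because AUC varies inversely with clearance, the combined effect is 1 / 2.18 = 0.459.

0.459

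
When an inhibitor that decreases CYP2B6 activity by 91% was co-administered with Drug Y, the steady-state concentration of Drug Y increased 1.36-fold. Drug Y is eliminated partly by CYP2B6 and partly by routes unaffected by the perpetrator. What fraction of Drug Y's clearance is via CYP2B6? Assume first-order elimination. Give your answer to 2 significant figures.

Let fm be the CYP2B6 fraction. New clearance relative to baseline = fm × 0.09 + (1 − fm).
Steady-state concentration ratio = 1 / (new CL fraction), so new CL fraction = 1 / 1.36 = 0.7353.
fm × 0.09 + 1 − fm = 0.7353  ⇒  fm × (0.09 − 1) = −0.2647  ⇒  fm = 0.29.

0.29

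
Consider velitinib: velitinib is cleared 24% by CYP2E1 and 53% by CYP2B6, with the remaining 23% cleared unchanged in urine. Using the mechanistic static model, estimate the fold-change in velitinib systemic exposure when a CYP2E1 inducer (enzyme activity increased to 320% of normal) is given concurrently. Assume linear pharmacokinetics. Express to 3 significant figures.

The CYP2E1 pathway (24% of clearance) is boosted to 3.2× activity: 0.24 × 3.2 = 0.768.
CYP2B6 (53%) and the residual 23% are unaffected.
CL_new/CL_old = 0.768 + 0.53 + 0.23 = 1.528.
Systemic exposure ratio = CL_old/CL_new = 1 / 1.528 = 0.654.

0.654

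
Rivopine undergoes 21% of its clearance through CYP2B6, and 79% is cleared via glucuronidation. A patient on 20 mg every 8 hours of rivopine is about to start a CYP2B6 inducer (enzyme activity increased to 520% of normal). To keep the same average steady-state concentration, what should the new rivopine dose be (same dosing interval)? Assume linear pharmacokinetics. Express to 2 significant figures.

38 mg

CYP2B6: 0.21 × 5.2 = 1.092
Other: 0.79 (unchanged)
Relative clearance = 1.092 + 0.79 = 1.882.
Exposure is unchanged when dose changes in proportion to clearance. New dose = 20 mg × 1.882 = 38 mg.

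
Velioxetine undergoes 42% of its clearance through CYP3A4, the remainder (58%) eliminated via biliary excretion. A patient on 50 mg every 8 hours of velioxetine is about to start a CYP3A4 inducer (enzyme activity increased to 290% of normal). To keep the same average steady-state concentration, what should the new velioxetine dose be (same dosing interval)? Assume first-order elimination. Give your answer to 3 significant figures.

89.9 mg

CYP3A4: 0.42 × 2.9 = 1.218
Other: 0.58 (unchanged)
New clearance relative to baseline: 1.218 + 0.58 = 1.798.
Css,avg = (dose rate)/CL, so holding Css fixed requires dose ∝ CL: 50 × 1.798 = 89.9 mg.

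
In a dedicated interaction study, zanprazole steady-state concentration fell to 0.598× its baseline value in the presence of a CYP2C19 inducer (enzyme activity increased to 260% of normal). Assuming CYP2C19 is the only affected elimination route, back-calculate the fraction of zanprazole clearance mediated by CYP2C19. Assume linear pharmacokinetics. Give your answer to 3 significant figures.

0.420

Let fm be the CYP2C19 fraction. New clearance relative to baseline = fm × 2.6 + (1 − fm).
Steady-state concentration ratio = 1 / (new CL fraction), so new CL fraction = 1 / 0.598 = 1.672.
fm × 2.6 + 1 − fm = 1.672  ⇒  fm × (2.6 − 1) = 0.6722  ⇒  fm = 0.420.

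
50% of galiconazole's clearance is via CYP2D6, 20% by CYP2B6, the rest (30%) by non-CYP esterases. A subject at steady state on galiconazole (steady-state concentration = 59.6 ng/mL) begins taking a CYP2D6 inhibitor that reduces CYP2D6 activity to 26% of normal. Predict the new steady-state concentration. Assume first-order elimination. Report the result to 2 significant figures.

95 ng/mL

The CYP2D6 pathway (50% of clearance) falls to 0.26× activity: 0.5 × 0.26 = 0.13.
CYP2B6 (20%) and the residual 30% are unaffected.
Relative clearance = 0.13 + 0.2 + 0.3 = 0.63.
New steady-state concentration = baseline ÷ relative clearance = 59.6 / 0.63 = 95 ng/mL.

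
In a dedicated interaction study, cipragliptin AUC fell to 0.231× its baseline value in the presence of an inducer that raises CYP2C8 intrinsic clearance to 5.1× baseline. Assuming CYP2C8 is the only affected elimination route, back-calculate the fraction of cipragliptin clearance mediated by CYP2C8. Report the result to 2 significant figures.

0.81

Let x = fm,CYP2C8. Because AUC ∝ 1/CL, relative clearance rose to 1/0.231 = 4.329.
Setting x·5.1 + (1 − x) = 4.329 and solving: x = (4.329 − 1)/(5.1 − 1) = 0.81.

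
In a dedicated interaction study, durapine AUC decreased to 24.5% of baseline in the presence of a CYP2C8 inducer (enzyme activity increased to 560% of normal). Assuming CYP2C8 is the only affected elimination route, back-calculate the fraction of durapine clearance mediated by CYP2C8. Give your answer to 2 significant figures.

0.67

CL'/CL = 1 / 0.245 = 4.082
5.6·fm + (1 − fm) = 4.082
fm = (4.082 − 1) / (5.6 − 1) = 0.67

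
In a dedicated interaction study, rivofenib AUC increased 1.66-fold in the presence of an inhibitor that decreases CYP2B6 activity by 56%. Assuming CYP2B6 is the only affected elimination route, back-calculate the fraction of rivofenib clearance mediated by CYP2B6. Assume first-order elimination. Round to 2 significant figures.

Let fm be the CYP2B6 fraction. New clearance relative to baseline = fm × 0.44 + (1 − fm).
AUC ratio = 1 / (new CL fraction), so new CL fraction = 1 / 1.66 = 0.6024.
fm × 0.44 + 1 − fm = 0.6024  ⇒  fm × (0.44 − 1) = −0.3976  ⇒  fm = 0.71.

0.71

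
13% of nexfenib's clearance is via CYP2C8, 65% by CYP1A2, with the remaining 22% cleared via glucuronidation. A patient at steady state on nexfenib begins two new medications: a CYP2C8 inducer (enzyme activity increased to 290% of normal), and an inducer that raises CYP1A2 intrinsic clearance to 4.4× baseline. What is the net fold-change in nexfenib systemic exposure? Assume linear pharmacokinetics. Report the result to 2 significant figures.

0.29

The CYP2C8 pathway (13% of clearance) rises to 2.9× activity: 0.13 × 2.9 = 0.377.
The CYP1A2 pathway (65% of clearance) is boosted to 4.4× activity: 0.65 × 4.4 = 2.86.
The remaining 22% of clearance is unaffected.
New clearance relative to baseline: 0.377 + 2.86 + 0.22 = 3.457.
Because systemic exposure varies inversely with clearance, the combined effect is 1 / 3.457 = 0.29.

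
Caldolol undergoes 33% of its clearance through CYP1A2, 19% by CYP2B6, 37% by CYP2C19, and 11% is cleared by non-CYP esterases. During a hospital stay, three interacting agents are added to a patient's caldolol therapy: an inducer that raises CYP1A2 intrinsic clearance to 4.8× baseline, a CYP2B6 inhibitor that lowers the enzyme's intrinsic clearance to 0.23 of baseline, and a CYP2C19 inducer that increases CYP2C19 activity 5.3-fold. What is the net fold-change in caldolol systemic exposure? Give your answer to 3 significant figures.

CYP1A2: 0.33 × 4.8 = 1.584
CYP2B6: 0.19 × 0.23 = 0.0437
CYP2C19: 0.37 × 5.3 = 1.961
Other: 0.11 (unchanged)
Relative clearance = 1.584 + 0.0437 + 1.961 + 0.11 = 3.6987.
Systemic exposure ∝ 1/CL: fold-change = 1 / 3.6987 = 0.270.

0.270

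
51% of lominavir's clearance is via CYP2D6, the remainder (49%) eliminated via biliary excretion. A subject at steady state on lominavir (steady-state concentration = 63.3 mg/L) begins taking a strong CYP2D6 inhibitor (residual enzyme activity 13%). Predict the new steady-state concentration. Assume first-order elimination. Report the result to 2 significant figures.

1.1 × 10² mg/L

CYP2D6: 0.51 × 0.13 = 0.0663
Other: 0.49 (unchanged)
CL_new/CL_old = 0.0663 + 0.49 = 0.5563.
With dosing unchanged, steady-state concentration scales as 1/CL: 63.3 / 0.5563 = 1.1 × 10² mg/L.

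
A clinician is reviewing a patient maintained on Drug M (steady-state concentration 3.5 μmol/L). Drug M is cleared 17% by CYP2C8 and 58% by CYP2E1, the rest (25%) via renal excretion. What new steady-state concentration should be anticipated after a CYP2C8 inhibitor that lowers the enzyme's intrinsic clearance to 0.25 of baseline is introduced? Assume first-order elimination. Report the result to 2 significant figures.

4.0 μmol/L

The CYP2C8 pathway (17% of clearance) falls to 0.25× activity: 0.17 × 0.25 = 0.0425.
CYP2E1 (58%) and the residual 25% are unaffected.
Relative clearance = 0.0425 + 0.58 + 0.25 = 0.8725.
With dosing unchanged, steady-state concentration scales as 1/CL: 3.5 / 0.8725 = 4.0 μmol/L.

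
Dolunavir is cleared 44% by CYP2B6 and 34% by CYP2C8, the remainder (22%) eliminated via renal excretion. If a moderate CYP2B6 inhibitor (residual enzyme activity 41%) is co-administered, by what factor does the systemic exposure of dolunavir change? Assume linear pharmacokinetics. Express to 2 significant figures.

1.4

The CYP2B6 pathway (44% of clearance) falls to 0.41× activity: 0.44 × 0.41 = 0.1804.
CYP2C8 (34%) and the residual 22% are unaffected.
CL_new/CL_old = 0.1804 + 0.34 + 0.22 = 0.7404.
Systemic exposure is inversely proportional to clearance, so the fold-change is 1 / 0.7404 = 1.4.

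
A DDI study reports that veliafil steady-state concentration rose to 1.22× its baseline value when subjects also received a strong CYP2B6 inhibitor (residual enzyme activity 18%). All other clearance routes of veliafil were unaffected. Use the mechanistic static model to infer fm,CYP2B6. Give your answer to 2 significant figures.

Let fm be the CYP2B6 fraction. New clearance relative to baseline = fm × 0.18 + (1 − fm).
Steady-state concentration ratio = 1 / (new CL fraction), so new CL fraction = 1 / 1.22 = 0.8197.
fm × 0.18 + 1 − fm = 0.8197  ⇒  fm × (0.18 − 1) = −0.1803  ⇒  fm = 0.22.

0.22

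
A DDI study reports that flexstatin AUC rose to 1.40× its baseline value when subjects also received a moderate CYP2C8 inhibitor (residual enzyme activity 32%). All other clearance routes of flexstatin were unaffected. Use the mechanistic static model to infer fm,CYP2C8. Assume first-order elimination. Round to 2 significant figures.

Let fm be the CYP2C8 fraction. New clearance relative to baseline = fm × 0.32 + (1 − fm).
AUC ratio = 1 / (new CL fraction), so new CL fraction = 1 / 1.40 = 0.7143.
fm × 0.32 + 1 − fm = 0.7143  ⇒  fm × (0.32 − 1) = −0.2857  ⇒  fm = 0.42.

0.42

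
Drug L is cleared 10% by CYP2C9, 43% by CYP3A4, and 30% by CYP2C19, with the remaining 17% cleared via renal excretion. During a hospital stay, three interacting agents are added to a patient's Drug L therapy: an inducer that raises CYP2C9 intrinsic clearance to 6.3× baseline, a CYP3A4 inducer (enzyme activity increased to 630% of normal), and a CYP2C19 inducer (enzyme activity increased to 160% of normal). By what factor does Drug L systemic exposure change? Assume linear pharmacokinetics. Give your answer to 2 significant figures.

0.25

The CYP2C9 pathway (10% of clearance) is boosted to 6.3× activity: 0.1 × 6.3 = 0.63.
The CYP3A4 pathway (43% of clearance) is boosted to 6.3× activity: 0.43 × 6.3 = 2.709.
The CYP2C19 pathway (30% of clearance) rises to 1.6× activity: 0.3 × 1.6 = 0.48.
Non-CYP routes (17%) are unchanged.
Relative clearance = 0.63 + 2.709 + 0.48 + 0.17 = 3.989.
Systemic exposure ∝ 1/CL: fold-change = 1 / 3.989 = 0.25.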